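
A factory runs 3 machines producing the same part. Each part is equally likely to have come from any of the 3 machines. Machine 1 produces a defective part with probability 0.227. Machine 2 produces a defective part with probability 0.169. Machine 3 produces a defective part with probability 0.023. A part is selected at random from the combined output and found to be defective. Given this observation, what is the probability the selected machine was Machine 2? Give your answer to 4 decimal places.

P(defective|M1) = 0.227; P(defective|M2) = 0.169; P(defective|M3) = 0.023.
Prior × likelihood for each source: 0.333333·0.227=0.07567, 0.333333·0.169=0.05633, 0.333333·0.023=0.007667. Summing gives P(defective) = 0.13967.
P(Machine 2 | defective) = 0.05633 / 0.13967 = 0.4033.

Posterior probability ≈ 0.4033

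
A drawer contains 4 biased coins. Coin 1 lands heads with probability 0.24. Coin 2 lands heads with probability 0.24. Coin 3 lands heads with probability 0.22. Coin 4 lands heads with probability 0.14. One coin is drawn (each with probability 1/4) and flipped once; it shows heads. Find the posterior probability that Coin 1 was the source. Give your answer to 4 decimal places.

Posterior probability ≈ 0.2857

Tabulate prior·likelihood by source: [1] prior 0.25, lik 0.24, product 0.06000; [2] prior 0.25, lik 0.24, product 0.06000; [3] prior 0.25, lik 0.22, product 0.05500; [4] prior 0.25, lik 0.14, product 0.03500.
Normalizing constant = 0.21000; the posterior for Coin 1 is its product over the sum, 0.06000/0.21000 = 0.2857.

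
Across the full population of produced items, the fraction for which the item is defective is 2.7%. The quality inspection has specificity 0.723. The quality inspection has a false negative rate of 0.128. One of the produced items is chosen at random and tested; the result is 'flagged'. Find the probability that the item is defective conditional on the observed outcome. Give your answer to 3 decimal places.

P(H | E) ≈ 0.080

Write H for 'the item is defective'. Prior odds H:¬H = 0.027/0.973 = 0.027749. For the 'flagged' outcome, the likelihood ratio is 0.872/0.277 = 3.1480.
Posterior odds = 0.027749 × 3.1480 = 0.087355, so P(H|E) = 0.087355/(1+0.087355) = 0.080.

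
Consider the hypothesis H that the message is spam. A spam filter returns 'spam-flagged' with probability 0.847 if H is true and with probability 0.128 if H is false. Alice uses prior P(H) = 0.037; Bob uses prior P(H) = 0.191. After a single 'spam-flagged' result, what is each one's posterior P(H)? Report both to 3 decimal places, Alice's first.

The likelihood ratio for a 'spam-flagged' result is 0.847/0.128 = 6.6172.
Alice: prior odds 0.037/0.963 = 0.038422; posterior odds 0.25424; posterior probability 0.203.
Bob: prior odds 0.191/0.809 = 0.23609; posterior odds 1.5623; posterior probability 0.610.

Alice: 0.203; Bob: 0.610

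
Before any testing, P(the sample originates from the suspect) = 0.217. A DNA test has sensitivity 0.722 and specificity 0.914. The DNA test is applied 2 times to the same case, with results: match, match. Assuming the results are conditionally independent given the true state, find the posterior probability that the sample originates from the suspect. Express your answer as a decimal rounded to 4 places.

With H the event that the sample originates from the suspect, the joint likelihood of the observed sequence is P(data|H) = 0.722·0.722 = 0.52128 and P(data|¬H) = 0.086·0.086 = 0.0073960.
Bayes: P(H|data) = 0.217·0.52128 / (0.217·0.52128 + 0.783·0.0073960) = 0.11312/0.11891 = 0.9513.

Posterior P(H) ≈ 0.9513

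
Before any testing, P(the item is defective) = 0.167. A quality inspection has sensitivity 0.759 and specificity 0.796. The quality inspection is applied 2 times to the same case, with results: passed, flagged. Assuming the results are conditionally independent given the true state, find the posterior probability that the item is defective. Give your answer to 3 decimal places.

Posterior P(H) ≈ 0.184

Let H be the event that the item is defective; start with P(H) = 0.167. P('flagged'|H) = 0.759, P('flagged'|¬H) = 0.204.
Update on result 1 ('passed'): P(H) ← 0.241·0.1670 / (0.241·0.1670 + 0.796·0.8330) = 0.040247/0.70332 = 0.0572.
Update on result 2 ('flagged'): P(H) ← 0.759·0.0572 / (0.759·0.0572 + 0.204·0.9428) = 0.043434/0.23576 = 0.1842.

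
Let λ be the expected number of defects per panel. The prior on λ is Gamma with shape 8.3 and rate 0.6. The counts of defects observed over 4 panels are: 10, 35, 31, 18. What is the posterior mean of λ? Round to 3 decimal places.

Posterior mean ≈ 22.239

Total count ∑xᵢ = 94 over n = 4 panels.
Gamma is conjugate to the Poisson likelihood: posterior is Gamma(shape = 8.3+94 = 102.3, rate = 0.6+4 = 4.6).
E[λ | data] = 102.3/4.6 = 22.239.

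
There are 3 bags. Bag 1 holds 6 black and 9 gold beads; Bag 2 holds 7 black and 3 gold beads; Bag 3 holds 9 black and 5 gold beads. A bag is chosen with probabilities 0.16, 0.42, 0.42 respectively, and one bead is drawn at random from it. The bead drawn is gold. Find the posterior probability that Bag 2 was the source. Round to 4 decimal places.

P(gold|Bag 1) = 0.6; P(gold|Bag 2) = 0.3; P(gold|Bag 3) = 0.3571.
Prior × likelihood for each source: 0.16·0.6=0.09600, 0.42·0.3=0.1260, 0.42·0.3571=0.1500. Summing gives P(gold) = 0.37200.
P(Bag 2 | gold) = 0.1260 / 0.37200 = 0.3387.

Posterior probability ≈ 0.3387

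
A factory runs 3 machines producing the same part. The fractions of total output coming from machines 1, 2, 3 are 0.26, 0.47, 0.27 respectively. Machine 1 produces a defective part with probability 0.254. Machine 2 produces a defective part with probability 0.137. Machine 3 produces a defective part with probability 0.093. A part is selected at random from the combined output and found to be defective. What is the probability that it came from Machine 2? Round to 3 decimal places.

P(defective|M1) = 0.254; P(defective|M2) = 0.137; P(defective|M3) = 0.093.
Prior × likelihood for each source: 0.26·0.254=0.06604, 0.47·0.137=0.06439, 0.27·0.093=0.02511. Summing gives P(defective) = 0.15554.
P(Machine 2 | defective) = 0.06439 / 0.15554 = 0.414.

Posterior probability ≈ 0.414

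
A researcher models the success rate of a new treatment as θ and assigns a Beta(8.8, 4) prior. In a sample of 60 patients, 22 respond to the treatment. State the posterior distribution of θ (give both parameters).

Posterior: Beta(30.8, 42)

The binomial likelihood is conjugate to the Beta prior: with 22 successes and 38 failures, the posterior is Beta(8.8+22, 4+38) = Beta(30.8, 42).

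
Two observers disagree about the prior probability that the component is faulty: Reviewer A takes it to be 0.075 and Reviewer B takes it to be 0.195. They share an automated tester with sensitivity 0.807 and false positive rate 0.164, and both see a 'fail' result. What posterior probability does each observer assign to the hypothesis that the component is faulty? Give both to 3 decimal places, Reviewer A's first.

Reviewer A: 0.285; Reviewer B: 0.544

The likelihood ratio for a 'fail' result is 0.807/0.164 = 4.9207.
Reviewer A: prior odds 0.075/0.925 = 0.081081; posterior odds 0.39898; posterior probability 0.285.
Reviewer B: prior odds 0.195/0.805 = 0.24224; posterior odds 1.1920; posterior probability 0.544.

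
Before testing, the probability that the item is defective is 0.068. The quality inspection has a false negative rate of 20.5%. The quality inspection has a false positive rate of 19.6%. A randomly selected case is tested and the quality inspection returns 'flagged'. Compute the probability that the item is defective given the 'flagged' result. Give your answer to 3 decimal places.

P(H | E) ≈ 0.228

Let H be the event that the item is defective. P(H) = 0.068, so P(¬H) = 0.932. With E the 'flagged' result, P(E|H) = 0.795 and P(E|¬H) = 0.196.
P(E) = 0.795·0.068 + 0.196·0.932 = 0.054060 + 0.18267 = 0.23673.
By Bayes' theorem, P(H|E) = 0.054060 / 0.23673 = 0.228.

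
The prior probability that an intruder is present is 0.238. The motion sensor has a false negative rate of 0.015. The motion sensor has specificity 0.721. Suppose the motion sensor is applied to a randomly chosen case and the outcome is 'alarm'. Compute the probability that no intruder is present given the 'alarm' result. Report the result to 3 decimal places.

P(¬H | E) ≈ 0.476

Write H for 'an intruder is present'. Prior odds H:¬H = 0.238/0.762 = 0.31234. For the 'alarm' outcome, the likelihood ratio is 0.985/0.279 = 3.5305.
Posterior odds = 0.31234 × 3.5305 = 1.1027, so P(H|E) = 1.1027/(1+1.1027) = 0.524. Then P(¬H|E) = 1 − 0.524 = 0.476.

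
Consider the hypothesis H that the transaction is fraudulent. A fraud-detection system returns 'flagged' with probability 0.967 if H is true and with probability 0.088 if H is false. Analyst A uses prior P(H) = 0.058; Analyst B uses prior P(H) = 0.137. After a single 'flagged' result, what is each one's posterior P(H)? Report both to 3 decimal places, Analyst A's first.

The likelihood ratio for a 'flagged' result is 0.967/0.088 = 10.989.
Analyst A: prior odds 0.058/0.942 = 0.061571; posterior odds 0.67658; posterior probability 0.404.
Analyst B: prior odds 0.137/0.863 = 0.15875; posterior odds 1.7444; posterior probability 0.636.

Analyst A: 0.404; Analyst B: 0.636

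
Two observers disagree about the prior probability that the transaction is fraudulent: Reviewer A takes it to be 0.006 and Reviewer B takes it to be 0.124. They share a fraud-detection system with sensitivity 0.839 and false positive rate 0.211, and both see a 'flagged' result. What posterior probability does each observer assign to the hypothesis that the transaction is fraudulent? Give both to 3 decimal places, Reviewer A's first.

Reviewer A: 0.023; Reviewer B: 0.360

P('+'|H) = 0.839, P('+'|¬H) = 0.211.
Reviewer A: numerator 0.839·0.006 = 0.0050340; evidence = 0.0050340+0.211·0.994 = 0.21477; posterior = 0.023.
Reviewer B: numerator 0.839·0.124 = 0.10404; evidence = 0.10404+0.211·0.876 = 0.28887; posterior = 0.360.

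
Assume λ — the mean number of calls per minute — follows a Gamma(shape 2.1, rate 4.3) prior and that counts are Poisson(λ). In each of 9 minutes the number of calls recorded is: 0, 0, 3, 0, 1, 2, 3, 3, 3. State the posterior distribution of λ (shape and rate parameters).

The Poisson likelihood adds the total count to the shape and the number of exposure periods to the rate. Here ∑xᵢ = 15 and n = 9, so shape 2.1→17.1 and rate 4.3→13.3.

Posterior: Gamma(shape=17.1, rate=13.3)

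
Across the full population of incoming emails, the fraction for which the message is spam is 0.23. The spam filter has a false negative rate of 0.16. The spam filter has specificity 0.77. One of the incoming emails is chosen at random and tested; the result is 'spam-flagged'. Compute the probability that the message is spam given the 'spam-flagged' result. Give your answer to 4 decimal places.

Let H be the event that the message is spam. P(H) = 0.23, so P(¬H) = 0.77. With E the 'spam-flagged' result, P(E|H) = 0.84 and P(E|¬H) = 0.23.
P(E) = 0.84·0.23 + 0.23·0.77 = 0.19320 + 0.17710 = 0.37030.
By Bayes' theorem, P(H|E) = 0.19320 / 0.37030 = 0.5217.

P(H | E) ≈ 0.5217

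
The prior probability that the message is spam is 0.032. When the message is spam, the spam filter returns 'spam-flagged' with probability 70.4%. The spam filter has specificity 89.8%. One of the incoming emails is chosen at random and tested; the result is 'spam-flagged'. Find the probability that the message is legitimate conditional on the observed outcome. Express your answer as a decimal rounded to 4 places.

Let H be the event that the message is spam. P(H) = 0.032, so P(¬H) = 0.968. With E the 'spam-flagged' result, P(E|H) = 0.704 and P(E|¬H) = 0.102.
P(E) = 0.704·0.032 + 0.102·0.968 = 0.022528 + 0.098736 = 0.12126.
By Bayes' theorem, P(H|E) = 0.022528 / 0.12126 = 0.1858. Hence P(¬H|E) = 1 − 0.1858 = 0.8142.

P(¬H | E) ≈ 0.8142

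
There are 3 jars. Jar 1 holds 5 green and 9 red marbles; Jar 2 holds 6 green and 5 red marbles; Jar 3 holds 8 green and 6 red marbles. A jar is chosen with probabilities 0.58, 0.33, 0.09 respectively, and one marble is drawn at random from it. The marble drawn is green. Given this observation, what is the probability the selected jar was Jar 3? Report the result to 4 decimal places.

P(green|Jar 1) = 0.3571; P(green|Jar 2) = 0.5455; P(green|Jar 3) = 0.5714.
Prior × likelihood for each source: 0.58·0.3571=0.2071, 0.33·0.5455=0.1800, 0.09·0.5714=0.05143. Summing gives P(green) = 0.43857.
P(Jar 3 | green) = 0.05143 / 0.43857 = 0.1173.

Posterior probability ≈ 0.1173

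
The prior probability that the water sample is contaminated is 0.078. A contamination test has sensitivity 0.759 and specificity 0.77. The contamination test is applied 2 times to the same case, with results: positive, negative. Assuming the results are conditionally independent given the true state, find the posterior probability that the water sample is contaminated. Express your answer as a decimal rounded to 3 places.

Posterior P(H) ≈ 0.080

With H the event that the water sample is contaminated, the joint likelihood of the observed sequence is P(data|H) = 0.759·0.241 = 0.18292 and P(data|¬H) = 0.23·0.77 = 0.17710.
Bayes: P(H|data) = 0.078·0.18292 / (0.078·0.18292 + 0.922·0.17710) = 0.014268/0.17755 = 0.0804.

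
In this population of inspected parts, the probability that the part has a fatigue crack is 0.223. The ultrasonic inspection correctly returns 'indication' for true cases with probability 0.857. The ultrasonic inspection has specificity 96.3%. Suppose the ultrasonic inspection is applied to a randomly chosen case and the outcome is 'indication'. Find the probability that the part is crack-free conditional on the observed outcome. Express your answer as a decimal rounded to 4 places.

Let H be the event that the part has a fatigue crack. P(H) = 0.223, so P(¬H) = 0.777. With E the 'indication' result, P(E|H) = 0.857 and P(E|¬H) = 0.037.
P(E) = 0.857·0.223 + 0.037·0.777 = 0.19111 + 0.028749 = 0.21986.
By Bayes' theorem, P(H|E) = 0.19111 / 0.21986 = 0.8692. Hence P(¬H|E) = 1 − 0.8692 = 0.1308.

P(¬H | E) ≈ 0.1308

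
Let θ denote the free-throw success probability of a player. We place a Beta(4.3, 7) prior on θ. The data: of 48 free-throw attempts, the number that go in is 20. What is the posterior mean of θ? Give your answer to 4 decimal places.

The binomial likelihood is conjugate to the Beta prior: with 20 successes and 28 failures, the posterior is Beta(4.3+20, 7+28) = Beta(24.3, 35).
Posterior mean = α/(α+β) = 24.3/59.3 = 0.4098.

Posterior mean ≈ 0.4098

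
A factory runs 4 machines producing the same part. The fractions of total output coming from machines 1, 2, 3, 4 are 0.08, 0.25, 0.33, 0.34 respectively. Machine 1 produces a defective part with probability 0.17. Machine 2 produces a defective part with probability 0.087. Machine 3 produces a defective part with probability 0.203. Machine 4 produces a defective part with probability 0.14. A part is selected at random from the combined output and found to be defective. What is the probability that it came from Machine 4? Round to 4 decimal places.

Posterior probability ≈ 0.3175

P(defective|M1) = 0.17; P(defective|M2) = 0.087; P(defective|M3) = 0.203; P(defective|M4) = 0.14.
Prior × likelihood for each source: 0.08·0.17=0.01360, 0.25·0.087=0.02175, 0.33·0.203=0.06699, 0.34·0.14=0.04760. Summing gives P(defective) = 0.14994.
P(Machine 4 | defective) = 0.04760 / 0.14994 = 0.3175.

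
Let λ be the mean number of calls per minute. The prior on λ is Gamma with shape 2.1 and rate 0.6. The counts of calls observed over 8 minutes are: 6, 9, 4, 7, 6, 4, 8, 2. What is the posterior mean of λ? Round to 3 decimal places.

The Poisson likelihood adds the total count to the shape and the number of exposure periods to the rate. Here ∑xᵢ = 46 and n = 8, so shape 2.1→48.1 and rate 0.6→8.6.
E[λ | data] = 48.1/8.6 = 5.593.

Posterior mean ≈ 5.593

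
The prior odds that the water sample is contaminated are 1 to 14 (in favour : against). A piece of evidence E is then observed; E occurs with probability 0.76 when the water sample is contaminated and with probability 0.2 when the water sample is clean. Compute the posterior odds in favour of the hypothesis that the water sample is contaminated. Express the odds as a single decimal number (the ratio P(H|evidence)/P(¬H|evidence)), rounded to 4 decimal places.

Prior odds = 1/14 = 0.071429. In log-odds, ln(0.071429) = -2.6391.
Add log likelihood ratio: ln(3.8000) = 1.3350.
Posterior log-odds = -1.3041, so posterior odds = exp(-1.3041) = 0.27143.

Posterior odds ≈ 0.2714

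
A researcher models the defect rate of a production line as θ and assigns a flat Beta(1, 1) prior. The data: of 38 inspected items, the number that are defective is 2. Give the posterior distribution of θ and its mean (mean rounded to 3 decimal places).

Observing 2 successes and 36 failures updates Beta(1, 1) by adding the success and failure counts to the two shape parameters: α = 1+2 = 3, β = 1+36 = 37.
E[θ | data] = 3/(3+37) = 0.075.

Posterior: Beta(3, 37); mean ≈ 0.075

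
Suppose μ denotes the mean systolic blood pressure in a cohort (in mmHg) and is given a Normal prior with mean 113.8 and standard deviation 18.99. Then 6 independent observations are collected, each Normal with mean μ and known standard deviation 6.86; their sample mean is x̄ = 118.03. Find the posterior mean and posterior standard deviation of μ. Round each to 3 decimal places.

Posterior mean ≈ 117.940; posterior SD ≈ 2.771

With known σ, the Normal prior is conjugate. Weight on the data is w = (n/σ²)/(n/σ² + 1/τ₀²) = 0.127498/(0.127498+0.00277300) = 0.97871.
Posterior mean = w·x̄ + (1−w)·μ₀ = 0.97871·118.03 + 0.021286·113.8 = 117.940. Posterior variance = 1/(0.127498+0.00277300) = 7.67631, so SD = 2.771.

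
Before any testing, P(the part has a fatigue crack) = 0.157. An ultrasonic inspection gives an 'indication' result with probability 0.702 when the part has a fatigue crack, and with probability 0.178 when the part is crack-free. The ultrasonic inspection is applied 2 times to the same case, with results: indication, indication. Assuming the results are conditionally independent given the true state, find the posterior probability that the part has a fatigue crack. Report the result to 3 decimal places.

Posterior P(H) ≈ 0.743

Let H be the event that the part has a fatigue crack; start with P(H) = 0.157. P('indication'|H) = 0.702, P('indication'|¬H) = 0.178.
Update on result 1 ('indication'): P(H) ← 0.702·0.1570 / (0.702·0.1570 + 0.178·0.8430) = 0.11021/0.26027 = 0.4235.
Update on result 2 ('indication'): P(H) ← 0.702·0.4235 / (0.702·0.4235 + 0.178·0.5765) = 0.29727/0.39989 = 0.7434.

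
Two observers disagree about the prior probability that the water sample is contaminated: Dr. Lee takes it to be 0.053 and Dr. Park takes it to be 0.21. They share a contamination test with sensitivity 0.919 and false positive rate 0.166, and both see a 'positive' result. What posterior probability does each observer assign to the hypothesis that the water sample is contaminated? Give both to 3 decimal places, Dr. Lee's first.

Dr. Lee: 0.237; Dr. Park: 0.595

The likelihood ratio for a 'positive' result is 0.919/0.166 = 5.5361.
Dr. Lee: prior odds 0.053/0.947 = 0.055966; posterior odds 0.30984; posterior probability 0.237.
Dr. Park: prior odds 0.21/0.79 = 0.26582; posterior odds 1.4716; posterior probability 0.595.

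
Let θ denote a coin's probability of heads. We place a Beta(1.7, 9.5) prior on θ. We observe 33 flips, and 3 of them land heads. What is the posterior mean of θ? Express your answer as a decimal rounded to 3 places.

The binomial likelihood is conjugate to the Beta prior: with 3 successes and 30 failures, the posterior is Beta(1.7+3, 9.5+30) = Beta(4.7, 39.5).
E[θ | data] = 4.7/(4.7+39.5) = 0.106.

Posterior mean ≈ 0.106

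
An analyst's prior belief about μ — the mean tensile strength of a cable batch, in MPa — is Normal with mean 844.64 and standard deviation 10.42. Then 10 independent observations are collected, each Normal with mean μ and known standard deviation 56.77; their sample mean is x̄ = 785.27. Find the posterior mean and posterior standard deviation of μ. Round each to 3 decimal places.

Prior precision 1/τ₀² = 1/10.42² = 0.00921010; data precision n/σ² = 10/56.77² = 0.00310286.
Posterior precision = 0.00921010 + 0.00310286 = 0.0123130, giving posterior SD = 1/√0.0123130 = 9.012.
Posterior mean = (0.00921010·844.64 + 0.00310286·785.27) / 0.0123130 = 829.679.

Posterior mean ≈ 829.679; posterior SD ≈ 9.012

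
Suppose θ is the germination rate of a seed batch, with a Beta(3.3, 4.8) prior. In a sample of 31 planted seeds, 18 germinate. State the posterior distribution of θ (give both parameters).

Posterior: Beta(21.3, 17.8)

Observing 18 successes and 13 failures updates Beta(3.3, 4.8) by adding the success and failure counts to the two shape parameters: α = 3.3+18 = 21.3, β = 4.8+13 = 17.8.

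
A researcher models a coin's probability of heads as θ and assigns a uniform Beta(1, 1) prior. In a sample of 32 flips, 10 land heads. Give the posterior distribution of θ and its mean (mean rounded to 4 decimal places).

Observing 10 successes and 22 failures updates Beta(1, 1) by adding the success and failure counts to the two shape parameters: α = 1+10 = 11, β = 1+22 = 23.
Posterior mean = α/(α+β) = 11/34 = 0.3235.

Posterior: Beta(11, 23); mean ≈ 0.3235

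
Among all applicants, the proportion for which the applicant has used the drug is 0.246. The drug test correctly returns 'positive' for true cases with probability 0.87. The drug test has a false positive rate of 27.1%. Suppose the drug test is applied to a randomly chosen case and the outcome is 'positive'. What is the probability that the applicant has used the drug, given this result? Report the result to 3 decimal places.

Let H be the event that the applicant has used the drug. P(H) = 0.246, so P(¬H) = 0.754. With E the 'positive' result, P(E|H) = 0.87 and P(E|¬H) = 0.271.
P(E) = 0.87·0.246 + 0.271·0.754 = 0.21402 + 0.20433 = 0.41835.
By Bayes' theorem, P(H|E) = 0.21402 / 0.41835 = 0.512.

P(H | E) ≈ 0.512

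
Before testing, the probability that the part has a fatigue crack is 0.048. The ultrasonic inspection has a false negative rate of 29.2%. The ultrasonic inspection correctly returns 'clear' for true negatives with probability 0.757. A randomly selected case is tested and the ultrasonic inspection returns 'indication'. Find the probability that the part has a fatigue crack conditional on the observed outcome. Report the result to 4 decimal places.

Write H for 'the part has a fatigue crack'. Prior odds H:¬H = 0.048/0.952 = 0.050420. For the 'indication' outcome, the likelihood ratio is 0.708/0.243 = 2.9136.
Posterior odds = 0.050420 × 2.9136 = 0.14690, so P(H|E) = 0.14690/(1+0.14690) = 0.1281.

P(H | E) ≈ 0.1281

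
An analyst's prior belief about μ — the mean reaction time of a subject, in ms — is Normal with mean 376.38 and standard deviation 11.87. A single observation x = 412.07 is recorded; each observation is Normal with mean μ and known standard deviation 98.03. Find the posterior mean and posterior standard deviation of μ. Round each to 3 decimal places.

Posterior mean ≈ 376.896; posterior SD ≈ 11.784

Prior precision 1/τ₀² = 1/11.87² = 0.00709739; data precision n/σ² = 1/98.03² = 0.00010406.
Posterior precision = 0.00709739 + 0.00010406 = 0.00720145, giving posterior SD = 1/√0.00720145 = 11.784.
Posterior mean = (0.00709739·376.38 + 0.00010406·412.07) / 0.00720145 = 376.896.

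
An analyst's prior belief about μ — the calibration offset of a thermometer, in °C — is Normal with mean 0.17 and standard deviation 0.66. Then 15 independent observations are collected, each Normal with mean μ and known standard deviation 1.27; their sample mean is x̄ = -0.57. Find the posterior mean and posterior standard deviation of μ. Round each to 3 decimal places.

Posterior mean ≈ -0.423; posterior SD ≈ 0.294

Prior precision 1/τ₀² = 1/0.66² = 2.29568; data precision n/σ² = 15/1.27² = 9.30002.
Posterior precision = 2.29568 + 9.30002 = 11.5957, giving posterior SD = 1/√11.5957 = 0.294.
Posterior mean = (2.29568·0.17 + 9.30002·-0.57) / 11.5957 = -0.423.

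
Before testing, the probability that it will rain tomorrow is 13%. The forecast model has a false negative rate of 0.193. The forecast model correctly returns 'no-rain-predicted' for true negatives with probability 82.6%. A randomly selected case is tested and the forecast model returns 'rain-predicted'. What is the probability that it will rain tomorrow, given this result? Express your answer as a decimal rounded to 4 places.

P(H | E) ≈ 0.4093

Let H be the event that it will rain tomorrow. P(H) = 0.13, so P(¬H) = 0.87. With E the 'rain-predicted' result, P(E|H) = 0.807 and P(E|¬H) = 0.174.
P(E) = 0.807·0.13 + 0.174·0.87 = 0.10491 + 0.15138 = 0.25629.
By Bayes' theorem, P(H|E) = 0.10491 / 0.25629 = 0.4093.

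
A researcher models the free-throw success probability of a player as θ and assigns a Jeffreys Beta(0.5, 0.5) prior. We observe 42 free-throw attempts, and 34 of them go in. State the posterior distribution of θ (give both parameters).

Observing 34 successes and 8 failures updates Beta(0.5, 0.5) by adding the success and failure counts to the two shape parameters: α = 0.5+34 = 34.5, β = 0.5+8 = 8.5.

Posterior: Beta(34.5, 8.5)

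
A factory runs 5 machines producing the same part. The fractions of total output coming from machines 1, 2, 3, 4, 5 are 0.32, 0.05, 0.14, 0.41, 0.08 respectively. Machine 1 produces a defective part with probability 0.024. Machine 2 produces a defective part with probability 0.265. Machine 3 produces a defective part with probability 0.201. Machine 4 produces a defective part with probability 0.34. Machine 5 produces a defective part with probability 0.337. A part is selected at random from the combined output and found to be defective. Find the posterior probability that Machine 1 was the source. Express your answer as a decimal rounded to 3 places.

Tabulate prior·likelihood by source: [1] prior 0.32, lik 0.024, product 0.007680; [2] prior 0.05, lik 0.265, product 0.01325; [3] prior 0.14, lik 0.201, product 0.02814; [4] prior 0.41, lik 0.34, product 0.1394; [5] prior 0.08, lik 0.337, product 0.02696.
Normalizing constant = 0.21543; the posterior for Machine 1 is its product over the sum, 0.007680/0.21543 = 0.036.

Posterior probability ≈ 0.036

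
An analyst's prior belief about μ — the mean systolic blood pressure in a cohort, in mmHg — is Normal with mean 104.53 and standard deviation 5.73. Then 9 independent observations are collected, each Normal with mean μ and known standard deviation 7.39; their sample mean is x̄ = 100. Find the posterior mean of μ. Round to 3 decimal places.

Posterior mean ≈ 100.707

With known σ, the Normal prior is conjugate. Weight on the data is w = (n/σ²)/(n/σ² + 1/τ₀²) = 0.164799/(0.164799+0.0304573) = 0.84401.
Posterior mean = w·x̄ + (1−w)·μ₀ = 0.84401·100 + 0.15599·104.53 = 100.707.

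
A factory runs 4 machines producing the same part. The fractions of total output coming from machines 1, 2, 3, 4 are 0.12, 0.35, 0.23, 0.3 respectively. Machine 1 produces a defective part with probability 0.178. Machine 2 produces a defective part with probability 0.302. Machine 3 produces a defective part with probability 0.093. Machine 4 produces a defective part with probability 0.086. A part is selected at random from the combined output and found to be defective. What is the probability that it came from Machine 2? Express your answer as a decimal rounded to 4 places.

Posterior probability ≈ 0.6066

Tabulate prior·likelihood by source: [1] prior 0.12, lik 0.178, product 0.02136; [2] prior 0.35, lik 0.302, product 0.1057; [3] prior 0.23, lik 0.093, product 0.02139; [4] prior 0.3, lik 0.086, product 0.02580.
Normalizing constant = 0.17425; the posterior for Machine 2 is its product over the sum, 0.1057/0.17425 = 0.6066.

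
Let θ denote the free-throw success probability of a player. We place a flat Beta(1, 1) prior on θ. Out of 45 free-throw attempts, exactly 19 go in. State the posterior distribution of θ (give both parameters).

Observing 19 successes and 26 failures updates Beta(1, 1) by adding the success and failure counts to the two shape parameters: α = 1+19 = 20, β = 1+26 = 27.

Posterior: Beta(20, 27)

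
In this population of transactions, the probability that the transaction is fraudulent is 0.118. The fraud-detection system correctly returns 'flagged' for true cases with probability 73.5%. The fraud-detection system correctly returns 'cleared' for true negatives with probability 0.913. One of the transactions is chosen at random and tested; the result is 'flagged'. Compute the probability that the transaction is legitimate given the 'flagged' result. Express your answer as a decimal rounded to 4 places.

P(¬H | E) ≈ 0.4694

Write H for 'the transaction is fraudulent'. Prior odds H:¬H = 0.118/0.882 = 0.13379. For the 'flagged' outcome, the likelihood ratio is 0.735/0.087 = 8.4483.
Posterior odds = 0.13379 × 8.4483 = 1.1303, so P(H|E) = 1.1303/(1+1.1303) = 0.5306. Then P(¬H|E) = 1 − 0.5306 = 0.4694.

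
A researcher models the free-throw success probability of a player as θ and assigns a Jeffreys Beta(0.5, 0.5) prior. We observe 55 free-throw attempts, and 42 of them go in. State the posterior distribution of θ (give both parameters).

Posterior: Beta(42.5, 13.5)

Observing 42 successes and 13 failures updates Beta(0.5, 0.5) by adding the success and failure counts to the two shape parameters: α = 0.5+42 = 42.5, β = 0.5+13 = 13.5.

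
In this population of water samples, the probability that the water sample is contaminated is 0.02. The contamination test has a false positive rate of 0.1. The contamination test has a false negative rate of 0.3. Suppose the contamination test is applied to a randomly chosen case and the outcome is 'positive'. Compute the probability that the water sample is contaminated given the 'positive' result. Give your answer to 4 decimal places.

P(H | E) ≈ 0.1250

Let H be the event that the water sample is contaminated. P(H) = 0.02, so P(¬H) = 0.98. With E the 'positive' result, P(E|H) = 0.7 and P(E|¬H) = 0.1.
P(E) = 0.7·0.02 + 0.1·0.98 = 0.014000 + 0.098000 = 0.11200.
By Bayes' theorem, P(H|E) = 0.014000 / 0.11200 = 0.1250.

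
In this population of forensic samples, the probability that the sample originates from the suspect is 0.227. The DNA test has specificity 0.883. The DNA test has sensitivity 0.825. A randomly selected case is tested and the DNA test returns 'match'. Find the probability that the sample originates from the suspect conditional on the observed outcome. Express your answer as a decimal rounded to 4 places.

Write H for 'the sample originates from the suspect'. Prior odds H:¬H = 0.227/0.773 = 0.29366. For the 'match' outcome, the likelihood ratio is 0.825/0.117 = 7.0513.
Posterior odds = 0.29366 × 7.0513 = 2.0707, so P(H|E) = 2.0707/(1+2.0707) = 0.6743.

P(H | E) ≈ 0.6743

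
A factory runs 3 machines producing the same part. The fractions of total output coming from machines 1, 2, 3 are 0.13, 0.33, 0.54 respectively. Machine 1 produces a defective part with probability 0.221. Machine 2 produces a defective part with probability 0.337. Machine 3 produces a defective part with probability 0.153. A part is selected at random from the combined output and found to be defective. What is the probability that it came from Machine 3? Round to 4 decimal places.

P(defective|M1) = 0.221; P(defective|M2) = 0.337; P(defective|M3) = 0.153.
Prior × likelihood for each source: 0.13·0.221=0.02873, 0.33·0.337=0.1112, 0.54·0.153=0.08262. Summing gives P(defective) = 0.22256.
P(Machine 3 | defective) = 0.08262 / 0.22256 = 0.3712.

Posterior probability ≈ 0.3712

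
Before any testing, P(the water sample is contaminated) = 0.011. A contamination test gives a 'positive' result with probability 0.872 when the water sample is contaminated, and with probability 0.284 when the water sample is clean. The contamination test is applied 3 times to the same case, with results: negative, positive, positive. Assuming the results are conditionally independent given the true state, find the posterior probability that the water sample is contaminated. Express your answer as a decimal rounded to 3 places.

Posterior P(H) ≈ 0.018

With H the event that the water sample is contaminated, the joint likelihood of the observed sequence is P(data|H) = 0.128·0.872·0.872 = 0.097329 and P(data|¬H) = 0.716·0.284·0.284 = 0.057750.
Bayes: P(H|data) = 0.011·0.097329 / (0.011·0.097329 + 0.989·0.057750) = 0.0010706/0.058185 = 0.0184.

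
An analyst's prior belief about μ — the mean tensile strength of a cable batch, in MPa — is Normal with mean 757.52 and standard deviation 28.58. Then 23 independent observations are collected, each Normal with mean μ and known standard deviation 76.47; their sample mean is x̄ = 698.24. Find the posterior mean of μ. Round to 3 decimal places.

Prior precision 1/τ₀² = 1/28.58² = 0.00122427; data precision n/σ² = 23/76.47² = 0.00393320.
Posterior precision = 0.00122427 + 0.00393320 = 0.00515746.
Posterior mean = (0.00122427·757.52 + 0.00393320·698.24) / 0.00515746 = 712.312.

Posterior mean ≈ 712.312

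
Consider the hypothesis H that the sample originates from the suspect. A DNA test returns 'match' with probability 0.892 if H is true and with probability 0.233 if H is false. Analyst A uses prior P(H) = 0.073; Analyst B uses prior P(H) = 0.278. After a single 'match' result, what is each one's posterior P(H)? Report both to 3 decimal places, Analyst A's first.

Analyst A: 0.232; Analyst B: 0.596

P('+'|H) = 0.892, P('+'|¬H) = 0.233.
Analyst A: numerator 0.892·0.073 = 0.065116; evidence = 0.065116+0.233·0.927 = 0.28111; posterior = 0.232.
Analyst B: numerator 0.892·0.278 = 0.24798; evidence = 0.24798+0.233·0.722 = 0.41620; posterior = 0.596.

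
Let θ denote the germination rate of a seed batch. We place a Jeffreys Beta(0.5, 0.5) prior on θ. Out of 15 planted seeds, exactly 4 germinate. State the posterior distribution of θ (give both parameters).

The binomial likelihood is conjugate to the Beta prior: with 4 successes and 11 failures, the posterior is Beta(0.5+4, 0.5+11) = Beta(4.5, 11.5).

Posterior: Beta(4.5, 11.5)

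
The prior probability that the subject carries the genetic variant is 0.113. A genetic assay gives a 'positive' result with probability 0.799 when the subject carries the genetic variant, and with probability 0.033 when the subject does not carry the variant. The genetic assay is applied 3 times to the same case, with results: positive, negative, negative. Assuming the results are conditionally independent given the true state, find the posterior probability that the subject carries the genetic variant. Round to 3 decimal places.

Posterior P(H) ≈ 0.118

With H the event that the subject carries the genetic variant, the joint likelihood of the observed sequence is P(data|H) = 0.799·0.201·0.201 = 0.032280 and P(data|¬H) = 0.033·0.967·0.967 = 0.030858.
Bayes: P(H|data) = 0.113·0.032280 / (0.113·0.032280 + 0.887·0.030858) = 0.0036477/0.031019 = 0.1176.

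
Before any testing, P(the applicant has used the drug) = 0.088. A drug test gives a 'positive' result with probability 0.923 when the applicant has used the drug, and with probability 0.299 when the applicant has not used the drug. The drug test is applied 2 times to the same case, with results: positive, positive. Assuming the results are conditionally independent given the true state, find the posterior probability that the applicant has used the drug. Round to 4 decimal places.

Posterior P(H) ≈ 0.4790

With H the event that the applicant has used the drug, the joint likelihood of the observed sequence is P(data|H) = 0.923·0.923 = 0.85193 and P(data|¬H) = 0.299·0.299 = 0.089401.
Bayes: P(H|data) = 0.088·0.85193 / (0.088·0.85193 + 0.912·0.089401) = 0.074970/0.15650 = 0.4790.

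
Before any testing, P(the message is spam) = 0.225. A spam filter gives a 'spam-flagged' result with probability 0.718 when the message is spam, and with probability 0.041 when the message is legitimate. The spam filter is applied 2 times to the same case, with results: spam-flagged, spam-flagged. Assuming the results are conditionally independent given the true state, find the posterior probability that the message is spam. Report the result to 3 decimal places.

Let H be the event that the message is spam; start with P(H) = 0.225. P('spam-flagged'|H) = 0.718, P('spam-flagged'|¬H) = 0.041.
Update on result 1 ('spam-flagged'): P(H) ← 0.718·0.2250 / (0.718·0.2250 + 0.041·0.7750) = 0.16155/0.19332 = 0.8356.
Update on result 2 ('spam-flagged'): P(H) ← 0.718·0.8356 / (0.718·0.8356 + 0.041·0.1644) = 0.59999/0.60673 = 0.9889.

Posterior P(H) ≈ 0.989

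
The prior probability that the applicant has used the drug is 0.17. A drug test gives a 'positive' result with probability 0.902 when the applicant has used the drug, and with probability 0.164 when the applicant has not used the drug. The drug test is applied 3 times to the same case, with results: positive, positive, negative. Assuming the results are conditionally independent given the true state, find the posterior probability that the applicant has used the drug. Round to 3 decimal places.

Posterior P(H) ≈ 0.421

With H the event that the applicant has used the drug, the joint likelihood of the observed sequence is P(data|H) = 0.902·0.902·0.098 = 0.079733 and P(data|¬H) = 0.164·0.164·0.836 = 0.022485.
Bayes: P(H|data) = 0.17·0.079733 / (0.17·0.079733 + 0.83·0.022485) = 0.013555/0.032217 = 0.4207.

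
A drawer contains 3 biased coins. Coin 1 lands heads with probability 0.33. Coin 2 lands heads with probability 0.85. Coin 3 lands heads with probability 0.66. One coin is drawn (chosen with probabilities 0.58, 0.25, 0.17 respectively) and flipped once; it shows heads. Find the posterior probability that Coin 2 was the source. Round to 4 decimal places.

P(heads|C1) = 0.33; P(heads|C2) = 0.85; P(heads|C3) = 0.66.
Prior × likelihood for each source: 0.58·0.33=0.1914, 0.25·0.85=0.2125, 0.17·0.66=0.1122. Summing gives P(heads) = 0.51610.
P(Coin 2 | heads) = 0.2125 / 0.51610 = 0.4117.

Posterior probability ≈ 0.4117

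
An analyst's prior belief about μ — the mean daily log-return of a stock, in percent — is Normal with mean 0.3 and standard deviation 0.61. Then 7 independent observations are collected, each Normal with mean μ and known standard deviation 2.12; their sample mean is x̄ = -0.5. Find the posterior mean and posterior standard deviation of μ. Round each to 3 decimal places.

Posterior mean ≈ 0.006; posterior SD ≈ 0.485

With known σ, the Normal prior is conjugate. Weight on the data is w = (n/σ²)/(n/σ² + 1/τ₀²) = 1.55749/(1.55749+2.68745) = 0.36691.
Posterior mean = w·x̄ + (1−w)·μ₀ = 0.36691·-0.5 + 0.63309·0.3 = 0.006. Posterior variance = 1/(1.55749+2.68745) = 0.235574, so SD = 0.485.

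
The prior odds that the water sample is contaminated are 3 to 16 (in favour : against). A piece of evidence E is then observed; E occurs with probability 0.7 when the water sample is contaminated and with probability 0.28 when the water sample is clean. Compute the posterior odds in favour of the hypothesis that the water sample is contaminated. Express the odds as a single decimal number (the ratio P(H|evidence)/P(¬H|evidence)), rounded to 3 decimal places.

Prior odds = 3/16 = 0.18750. In log-odds, ln(0.18750) = -1.6740.
Add log likelihood ratio: ln(2.5000) = 0.91629.
Posterior log-odds = -0.75769, so posterior odds = exp(-0.75769) = 0.46875.

Posterior odds ≈ 0.469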